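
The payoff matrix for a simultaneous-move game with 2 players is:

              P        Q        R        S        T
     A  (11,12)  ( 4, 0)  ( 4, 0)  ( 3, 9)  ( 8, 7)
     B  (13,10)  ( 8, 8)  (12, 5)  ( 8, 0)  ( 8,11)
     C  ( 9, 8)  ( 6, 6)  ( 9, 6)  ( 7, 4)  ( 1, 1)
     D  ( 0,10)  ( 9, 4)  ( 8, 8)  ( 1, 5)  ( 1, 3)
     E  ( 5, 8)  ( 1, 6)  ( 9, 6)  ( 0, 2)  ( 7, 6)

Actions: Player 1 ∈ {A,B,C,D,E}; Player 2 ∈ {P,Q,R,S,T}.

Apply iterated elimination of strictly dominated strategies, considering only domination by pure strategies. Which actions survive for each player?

Survivors P1:{A,B} P2:{P,T}

P1 drop C (B beats it: P:13>9 Q:8>6 R:12>9 S:8>7 T:8>1)
P1 drop E (B beats it: P:13>5 Q:8>1 R:12>9 S:8>0 T:8>7)
P2 drop Q (P beats it: A:12>0 B:10>8 D:10>4)
P1 drop D (B beats it: P:13>0 R:12>8 S:8>1 T:8>1)
P2 drop R (P beats it: A:12>0 B:10>5)
P2 drop S (P beats it: A:12>9 B:10>0)
P1→{A,B} P2→{P,T}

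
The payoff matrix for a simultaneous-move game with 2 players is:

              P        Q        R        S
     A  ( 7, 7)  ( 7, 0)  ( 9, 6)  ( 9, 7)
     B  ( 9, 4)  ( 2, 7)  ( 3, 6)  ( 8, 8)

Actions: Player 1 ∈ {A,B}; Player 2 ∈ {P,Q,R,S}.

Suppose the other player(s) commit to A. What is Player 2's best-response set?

u_2(P vs A) = 7
u_2(Q vs A) = 0
u_2(R vs A) = 6
u_2(S vs A) = 7
max payoff 7 at {P,S}

BR_2 = {P,S}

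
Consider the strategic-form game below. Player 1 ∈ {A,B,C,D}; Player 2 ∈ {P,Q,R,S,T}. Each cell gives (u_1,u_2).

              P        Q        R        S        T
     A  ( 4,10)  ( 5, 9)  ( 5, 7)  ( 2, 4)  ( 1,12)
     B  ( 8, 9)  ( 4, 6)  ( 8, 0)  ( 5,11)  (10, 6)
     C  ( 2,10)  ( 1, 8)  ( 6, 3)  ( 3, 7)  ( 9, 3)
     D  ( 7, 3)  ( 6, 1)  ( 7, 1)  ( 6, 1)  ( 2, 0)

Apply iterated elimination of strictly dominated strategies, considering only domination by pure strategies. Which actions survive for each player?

P1 drop A (D beats it: P:7>4 Q:6>5 R:7>5 S:6>2 T:2>1)
P1 drop C (B beats it: P:8>2 Q:4>1 R:8>6 S:5>3 T:10>9)
P2 drop Q (P beats it: B:9>6 D:3>1)
P2 drop R (P beats it: B:9>0 D:3>1)
P2 drop T (P beats it: B:9>6 D:3>0)
P1→{B,D} P2→{P,S}

IESDS → P1:{B,D} P2:{P,S}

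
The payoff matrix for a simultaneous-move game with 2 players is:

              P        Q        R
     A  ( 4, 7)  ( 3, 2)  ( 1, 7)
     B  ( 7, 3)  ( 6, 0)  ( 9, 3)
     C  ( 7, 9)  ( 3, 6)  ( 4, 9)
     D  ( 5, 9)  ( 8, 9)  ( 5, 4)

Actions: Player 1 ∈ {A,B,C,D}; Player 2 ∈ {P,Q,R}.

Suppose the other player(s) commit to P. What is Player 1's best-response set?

BR_1 = {B,C}

u_1(A vs P) = 4
u_1(B vs P) = 7
u_1(C vs P) = 7
u_1(D vs P) = 5
max payoff 7 at {B,C}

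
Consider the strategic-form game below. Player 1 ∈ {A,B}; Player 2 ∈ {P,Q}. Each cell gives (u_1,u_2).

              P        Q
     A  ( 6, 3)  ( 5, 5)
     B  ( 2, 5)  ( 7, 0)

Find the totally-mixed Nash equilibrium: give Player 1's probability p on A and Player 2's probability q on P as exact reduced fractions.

p=5/7, q=1/3

P1 indiff ⇒ q·6+(1-q)·5 = q·2+(1-q)·7 ⇒ q(4) = (1-q)(2) ⇒ q = 1/3
P2 indiff ⇒ p·3+(1-p)·5 = p·5+(1-p)·0 ⇒ p(-2) = (1-p)(-5) ⇒ p = 5/7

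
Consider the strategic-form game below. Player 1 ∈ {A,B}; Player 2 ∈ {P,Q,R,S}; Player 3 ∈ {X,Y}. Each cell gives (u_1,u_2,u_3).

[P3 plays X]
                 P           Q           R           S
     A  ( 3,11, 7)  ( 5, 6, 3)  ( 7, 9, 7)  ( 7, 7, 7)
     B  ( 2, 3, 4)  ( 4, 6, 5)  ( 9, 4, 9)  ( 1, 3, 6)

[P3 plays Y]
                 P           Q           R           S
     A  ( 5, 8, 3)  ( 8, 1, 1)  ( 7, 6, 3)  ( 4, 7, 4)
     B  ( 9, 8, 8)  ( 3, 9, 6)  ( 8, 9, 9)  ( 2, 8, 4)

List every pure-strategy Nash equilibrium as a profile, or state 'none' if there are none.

Nash profiles: (A,P,X), (B,R,Y)

(A,P,X): NE
(A,P,Y): not NE [P1→B gives 9>5; P3→X gives 7>3]
(A,Q,X): not NE [P2→P gives 11>6]
(A,Q,Y): not NE [P2→P gives 8>1; P3→X gives 3>1]
(A,R,X): not NE [P1→B gives 9>7; P2→P gives 11>9]
(A,R,Y): not NE [P1→B gives 8>7; P2→P gives 8>6; P3→X gives 7>3]
(A,S,X): not NE [P2→P gives 11>7]
(A,S,Y): not NE [P2→P gives 8>7; P3→X gives 7>4]
(B,P,X): not NE [P1→A gives 3>2; P2→Q gives 6>3; P3→Y gives 8>4]
(B,P,Y): not NE [P2→R gives 9>8]
(B,Q,X): not NE [P1→A gives 5>4; P3→Y gives 6>5]
(B,Q,Y): not NE [P1→A gives 8>3]
(B,R,X): not NE [P2→Q gives 6>4]
(B,R,Y): NE
(B,S,X): not NE [P1→A gives 7>1; P2→Q gives 6>3]
(B,S,Y): not NE [P1→A gives 4>2; P2→R gives 9>8; P3→X gives 6>4]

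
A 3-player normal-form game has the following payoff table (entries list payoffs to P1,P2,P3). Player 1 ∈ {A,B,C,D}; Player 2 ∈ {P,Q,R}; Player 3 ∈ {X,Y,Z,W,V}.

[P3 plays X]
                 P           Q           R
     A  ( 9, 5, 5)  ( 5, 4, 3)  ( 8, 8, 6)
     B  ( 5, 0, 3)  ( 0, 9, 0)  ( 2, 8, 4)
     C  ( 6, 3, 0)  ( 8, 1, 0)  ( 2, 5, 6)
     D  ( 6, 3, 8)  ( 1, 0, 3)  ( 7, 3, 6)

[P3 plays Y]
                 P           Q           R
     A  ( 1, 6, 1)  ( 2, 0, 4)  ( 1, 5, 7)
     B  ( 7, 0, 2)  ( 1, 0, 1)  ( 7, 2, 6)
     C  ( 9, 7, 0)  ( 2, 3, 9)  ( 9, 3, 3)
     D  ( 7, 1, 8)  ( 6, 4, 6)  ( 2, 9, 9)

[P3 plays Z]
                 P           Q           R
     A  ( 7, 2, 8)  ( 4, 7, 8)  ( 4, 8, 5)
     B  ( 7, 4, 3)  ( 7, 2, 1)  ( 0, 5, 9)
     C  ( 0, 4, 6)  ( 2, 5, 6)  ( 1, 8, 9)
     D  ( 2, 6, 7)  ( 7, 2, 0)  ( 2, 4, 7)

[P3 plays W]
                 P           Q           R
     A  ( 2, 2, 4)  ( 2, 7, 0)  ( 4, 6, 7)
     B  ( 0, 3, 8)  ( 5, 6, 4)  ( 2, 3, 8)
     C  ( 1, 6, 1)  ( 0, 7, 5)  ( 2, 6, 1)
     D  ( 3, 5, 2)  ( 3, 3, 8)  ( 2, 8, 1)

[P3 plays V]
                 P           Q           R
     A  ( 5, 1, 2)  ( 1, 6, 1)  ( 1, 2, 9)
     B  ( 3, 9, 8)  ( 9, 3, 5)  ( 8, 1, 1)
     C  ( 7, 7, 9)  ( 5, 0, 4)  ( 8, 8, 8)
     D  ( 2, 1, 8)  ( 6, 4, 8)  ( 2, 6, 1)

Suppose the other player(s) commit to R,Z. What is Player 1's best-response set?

P1 best: {A}

u_1(A vs R,Z) = 4
u_1(B vs R,Z) = 0
u_1(C vs R,Z) = 1
u_1(D vs R,Z) = 2
max payoff 4 at {A}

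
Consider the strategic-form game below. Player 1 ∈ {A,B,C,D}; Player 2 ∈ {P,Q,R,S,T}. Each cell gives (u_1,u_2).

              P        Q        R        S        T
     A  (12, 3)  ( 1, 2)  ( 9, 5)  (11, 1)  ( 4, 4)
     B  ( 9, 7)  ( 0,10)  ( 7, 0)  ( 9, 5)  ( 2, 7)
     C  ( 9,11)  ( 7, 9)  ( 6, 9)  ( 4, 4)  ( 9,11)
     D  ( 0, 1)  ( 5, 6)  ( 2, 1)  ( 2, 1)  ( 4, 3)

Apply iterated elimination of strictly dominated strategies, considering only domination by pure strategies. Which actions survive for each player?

Remaining: P1:{A,C} P2:{P,R,T}

P1 drop B (A beats it: P:12>9 Q:1>0 R:9>7 S:11>9 T:4>2)
P1 drop D (C beats it: P:9>0 Q:7>5 R:6>2 S:4>2 T:9>4)
P2 drop Q (P beats it: A:3>2 C:11>9)
P2 drop S (P beats it: A:3>1 C:11>4)
P1→{A,C} P2→{P,R,T}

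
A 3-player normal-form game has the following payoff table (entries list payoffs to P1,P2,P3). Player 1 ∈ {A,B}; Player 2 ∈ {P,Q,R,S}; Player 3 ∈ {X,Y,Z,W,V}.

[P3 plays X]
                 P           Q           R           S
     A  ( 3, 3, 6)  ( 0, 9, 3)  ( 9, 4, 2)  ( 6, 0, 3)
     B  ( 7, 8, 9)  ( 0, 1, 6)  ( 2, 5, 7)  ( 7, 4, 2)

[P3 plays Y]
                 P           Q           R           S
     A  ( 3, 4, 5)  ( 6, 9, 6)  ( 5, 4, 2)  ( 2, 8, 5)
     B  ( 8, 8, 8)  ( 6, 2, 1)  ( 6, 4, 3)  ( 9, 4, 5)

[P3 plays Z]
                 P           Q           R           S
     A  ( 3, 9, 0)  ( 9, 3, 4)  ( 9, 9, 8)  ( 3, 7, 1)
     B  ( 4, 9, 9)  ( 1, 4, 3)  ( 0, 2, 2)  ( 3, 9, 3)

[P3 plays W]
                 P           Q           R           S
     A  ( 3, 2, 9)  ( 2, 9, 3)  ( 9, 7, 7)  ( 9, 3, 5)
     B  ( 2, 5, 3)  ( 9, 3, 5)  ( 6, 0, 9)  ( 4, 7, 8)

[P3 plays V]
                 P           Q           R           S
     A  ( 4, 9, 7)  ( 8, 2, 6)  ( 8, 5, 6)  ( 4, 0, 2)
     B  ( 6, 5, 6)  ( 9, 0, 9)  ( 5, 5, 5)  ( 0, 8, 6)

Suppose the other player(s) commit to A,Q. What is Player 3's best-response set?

argmax u_3 = {Y,V}

u_3(X vs A,Q) = 3
u_3(Y vs A,Q) = 6
u_3(Z vs A,Q) = 4
u_3(W vs A,Q) = 3
u_3(V vs A,Q) = 6
max payoff 6 at {Y,V}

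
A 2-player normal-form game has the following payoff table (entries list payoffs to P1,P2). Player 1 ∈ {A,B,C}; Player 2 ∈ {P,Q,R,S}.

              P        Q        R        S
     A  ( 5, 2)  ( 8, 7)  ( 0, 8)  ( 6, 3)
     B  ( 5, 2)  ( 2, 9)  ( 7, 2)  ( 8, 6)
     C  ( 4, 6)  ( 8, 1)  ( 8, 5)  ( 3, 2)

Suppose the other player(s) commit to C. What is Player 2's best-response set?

u_2(P vs C) = 6
u_2(Q vs C) = 1
u_2(R vs C) = 5
u_2(S vs C) = 2
max payoff 6 at {P}

P2 best: {P}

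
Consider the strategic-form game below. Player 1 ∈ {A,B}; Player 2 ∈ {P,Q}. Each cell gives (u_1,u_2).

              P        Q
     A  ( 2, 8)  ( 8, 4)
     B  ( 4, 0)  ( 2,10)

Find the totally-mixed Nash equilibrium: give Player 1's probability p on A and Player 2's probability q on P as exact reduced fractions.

P1 indiff ⇒ q·2+(1-q)·8 = q·4+(1-q)·2 ⇒ q(-2) = (1-q)(-6) ⇒ q = 3/4
P2 indiff ⇒ p·8+(1-p)·0 = p·4+(1-p)·10 ⇒ p(4) = (1-p)(10) ⇒ p = 5/7

P1 mixes 5/7 on A; P2 mixes 3/4 on P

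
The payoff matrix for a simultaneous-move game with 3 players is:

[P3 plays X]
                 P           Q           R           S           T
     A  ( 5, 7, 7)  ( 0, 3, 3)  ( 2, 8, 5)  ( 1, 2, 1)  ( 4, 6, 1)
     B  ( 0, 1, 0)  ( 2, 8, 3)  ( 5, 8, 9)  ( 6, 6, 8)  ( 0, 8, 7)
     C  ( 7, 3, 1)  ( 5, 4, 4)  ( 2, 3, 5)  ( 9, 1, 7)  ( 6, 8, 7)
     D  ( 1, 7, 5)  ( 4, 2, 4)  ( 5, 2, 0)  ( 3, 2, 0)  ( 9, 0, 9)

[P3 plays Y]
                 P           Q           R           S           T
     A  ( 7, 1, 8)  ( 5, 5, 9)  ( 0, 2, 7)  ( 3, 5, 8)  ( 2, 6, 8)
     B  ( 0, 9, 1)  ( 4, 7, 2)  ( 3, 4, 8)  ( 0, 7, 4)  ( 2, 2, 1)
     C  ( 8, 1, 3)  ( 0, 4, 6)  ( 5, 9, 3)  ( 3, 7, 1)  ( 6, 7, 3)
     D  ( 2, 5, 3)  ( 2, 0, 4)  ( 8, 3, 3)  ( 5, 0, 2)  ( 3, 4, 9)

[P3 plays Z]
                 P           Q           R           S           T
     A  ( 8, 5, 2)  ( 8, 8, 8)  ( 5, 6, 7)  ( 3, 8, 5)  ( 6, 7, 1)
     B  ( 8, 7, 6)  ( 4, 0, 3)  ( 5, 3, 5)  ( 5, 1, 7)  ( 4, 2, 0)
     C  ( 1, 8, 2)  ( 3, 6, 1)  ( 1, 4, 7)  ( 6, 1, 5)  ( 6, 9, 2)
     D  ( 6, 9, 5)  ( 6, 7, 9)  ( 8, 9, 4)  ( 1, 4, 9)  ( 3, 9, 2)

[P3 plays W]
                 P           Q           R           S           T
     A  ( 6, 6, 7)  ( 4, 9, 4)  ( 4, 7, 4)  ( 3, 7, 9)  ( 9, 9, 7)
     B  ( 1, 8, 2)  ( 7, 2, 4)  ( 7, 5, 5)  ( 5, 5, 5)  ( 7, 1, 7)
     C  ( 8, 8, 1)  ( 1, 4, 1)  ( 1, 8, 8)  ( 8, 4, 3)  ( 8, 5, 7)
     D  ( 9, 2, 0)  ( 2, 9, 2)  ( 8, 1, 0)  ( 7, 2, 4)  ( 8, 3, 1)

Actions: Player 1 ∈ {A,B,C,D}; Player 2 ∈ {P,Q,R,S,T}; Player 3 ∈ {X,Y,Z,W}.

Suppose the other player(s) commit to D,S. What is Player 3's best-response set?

u_3(X vs D,S) = 0
u_3(Y vs D,S) = 2
u_3(Z vs D,S) = 9
u_3(W vs D,S) = 4
max payoff 9 at {Z}

P3 best: {Z}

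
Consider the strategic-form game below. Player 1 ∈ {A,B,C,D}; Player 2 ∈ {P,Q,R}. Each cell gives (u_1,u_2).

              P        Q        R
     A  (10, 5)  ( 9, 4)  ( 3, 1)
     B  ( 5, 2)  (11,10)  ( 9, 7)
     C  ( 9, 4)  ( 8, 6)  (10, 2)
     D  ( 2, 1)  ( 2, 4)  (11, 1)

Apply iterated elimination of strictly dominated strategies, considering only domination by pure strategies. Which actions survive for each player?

P2 drop R (Q beats it: A:4>1 B:10>7 C:6>2 D:4>1)
P1 drop C (A beats it: P:10>9 Q:9>8)
P1 drop D (A beats it: P:10>2 Q:9>2)
P1→{A,B} P2→{P,Q}

Remaining: P1:{A,B} P2:{P,Q}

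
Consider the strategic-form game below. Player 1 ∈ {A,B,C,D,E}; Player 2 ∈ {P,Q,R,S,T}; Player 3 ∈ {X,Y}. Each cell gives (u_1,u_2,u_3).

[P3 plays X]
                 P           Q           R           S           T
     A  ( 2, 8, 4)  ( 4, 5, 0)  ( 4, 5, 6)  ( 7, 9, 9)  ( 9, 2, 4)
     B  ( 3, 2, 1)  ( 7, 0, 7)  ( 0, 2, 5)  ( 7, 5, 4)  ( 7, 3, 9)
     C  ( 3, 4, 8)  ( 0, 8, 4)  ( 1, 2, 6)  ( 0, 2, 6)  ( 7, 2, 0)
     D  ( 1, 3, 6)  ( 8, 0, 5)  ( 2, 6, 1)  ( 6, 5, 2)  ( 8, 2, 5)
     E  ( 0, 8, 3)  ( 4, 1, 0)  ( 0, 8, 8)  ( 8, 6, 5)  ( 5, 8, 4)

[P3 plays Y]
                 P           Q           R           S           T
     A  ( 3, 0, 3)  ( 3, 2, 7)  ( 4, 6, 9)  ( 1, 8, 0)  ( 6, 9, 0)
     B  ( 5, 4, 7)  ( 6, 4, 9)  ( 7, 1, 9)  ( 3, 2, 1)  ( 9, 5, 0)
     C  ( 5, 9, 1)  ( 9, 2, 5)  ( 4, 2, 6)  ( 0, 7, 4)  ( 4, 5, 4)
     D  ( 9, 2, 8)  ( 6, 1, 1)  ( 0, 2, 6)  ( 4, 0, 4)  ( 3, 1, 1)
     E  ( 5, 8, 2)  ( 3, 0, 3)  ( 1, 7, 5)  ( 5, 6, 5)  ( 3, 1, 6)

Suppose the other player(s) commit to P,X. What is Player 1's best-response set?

u_1(A vs P,X) = 2
u_1(B vs P,X) = 3
u_1(C vs P,X) = 3
u_1(D vs P,X) = 1
u_1(E vs P,X) = 0
max payoff 3 at {B,C}

P1 best: {B,C}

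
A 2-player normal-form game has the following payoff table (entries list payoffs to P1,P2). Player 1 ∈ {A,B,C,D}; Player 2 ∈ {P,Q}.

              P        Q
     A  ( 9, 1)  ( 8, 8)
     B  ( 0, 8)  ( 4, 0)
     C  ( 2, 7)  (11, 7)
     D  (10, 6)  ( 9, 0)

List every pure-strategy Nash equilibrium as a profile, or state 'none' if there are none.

(A,P): not NE [P1→D gives 10>9; P2→Q gives 8>1]
(A,Q): not NE [P1→C gives 11>8]
(B,P): not NE [P1→D gives 10>0]
(B,Q): not NE [P1→C gives 11>4; P2→P gives 8>0]
(C,P): not NE [P1→D gives 10>2]
(C,Q): NE
(D,P): NE
(D,Q): not NE [P1→C gives 11>9; P2→P gives 6>0]

Nash profiles: (C,Q), (D,P)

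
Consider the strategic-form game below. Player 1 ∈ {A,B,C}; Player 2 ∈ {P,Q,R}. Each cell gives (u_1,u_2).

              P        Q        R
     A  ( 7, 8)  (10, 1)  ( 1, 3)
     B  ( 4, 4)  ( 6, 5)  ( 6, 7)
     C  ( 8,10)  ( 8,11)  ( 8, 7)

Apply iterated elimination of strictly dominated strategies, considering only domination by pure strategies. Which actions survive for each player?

IESDS → P1:{A,C} P2:{P,Q}

P1 drop B (C beats it: P:8>4 Q:8>6 R:8>6)
P2 drop R (P beats it: A:8>3 C:10>7)
P1→{A,C} P2→{P,Q}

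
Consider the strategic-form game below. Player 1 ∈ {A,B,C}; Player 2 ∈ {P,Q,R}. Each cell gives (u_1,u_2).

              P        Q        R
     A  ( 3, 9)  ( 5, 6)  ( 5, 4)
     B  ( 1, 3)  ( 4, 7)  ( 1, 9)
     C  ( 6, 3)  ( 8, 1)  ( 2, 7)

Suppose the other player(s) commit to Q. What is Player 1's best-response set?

argmax u_1 = {C}

u_1(A vs Q) = 5
u_1(B vs Q) = 4
u_1(C vs Q) = 8
max payoff 8 at {C}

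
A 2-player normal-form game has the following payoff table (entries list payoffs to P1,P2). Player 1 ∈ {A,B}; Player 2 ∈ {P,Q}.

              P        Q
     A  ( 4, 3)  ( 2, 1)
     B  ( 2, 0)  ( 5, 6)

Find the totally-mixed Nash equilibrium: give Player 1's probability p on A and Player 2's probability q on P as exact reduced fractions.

P1 mixes 3/4 on A; P2 mixes 3/5 on P

P1 indiff ⇒ q·4+(1-q)·2 = q·2+(1-q)·5 ⇒ q(2) = (1-q)(3) ⇒ q = 3/5
P2 indiff ⇒ p·3+(1-p)·0 = p·1+(1-p)·6 ⇒ p(2) = (1-p)(6) ⇒ p = 3/4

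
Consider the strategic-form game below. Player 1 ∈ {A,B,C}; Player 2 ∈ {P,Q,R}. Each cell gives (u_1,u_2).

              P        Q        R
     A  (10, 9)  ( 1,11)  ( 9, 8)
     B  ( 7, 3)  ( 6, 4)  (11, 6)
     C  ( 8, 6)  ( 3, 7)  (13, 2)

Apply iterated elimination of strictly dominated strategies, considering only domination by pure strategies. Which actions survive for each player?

P2 drop P (Q beats it: A:11>9 B:4>3 C:7>6)
P1 drop A (B beats it: Q:6>1 R:11>9)
P1→{B,C} P2→{Q,R}

IESDS → P1:{B,C} P2:{Q,R}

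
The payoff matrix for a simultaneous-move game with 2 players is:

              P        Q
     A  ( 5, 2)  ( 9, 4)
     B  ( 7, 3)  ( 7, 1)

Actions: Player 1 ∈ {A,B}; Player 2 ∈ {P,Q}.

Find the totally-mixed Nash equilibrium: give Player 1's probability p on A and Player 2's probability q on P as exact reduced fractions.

P1 indiff ⇒ q·5+(1-q)·9 = q·7+(1-q)·7 ⇒ q(-2) = (1-q)(-2) ⇒ q = 1/2
P2 indiff ⇒ p·2+(1-p)·3 = p·4+(1-p)·1 ⇒ p(-2) = (1-p)(-2) ⇒ p = 1/2

(p,q) = (1/2, 1/2)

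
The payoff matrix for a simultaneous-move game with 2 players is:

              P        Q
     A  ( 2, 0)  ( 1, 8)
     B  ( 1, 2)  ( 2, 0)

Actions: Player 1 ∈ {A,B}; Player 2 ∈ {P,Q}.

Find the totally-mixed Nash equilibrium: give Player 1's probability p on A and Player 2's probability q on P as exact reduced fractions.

P1 indiff ⇒ q·2+(1-q)·1 = q·1+(1-q)·2 ⇒ q(1) = (1-q)(1) ⇒ q = 1/2
P2 indiff ⇒ p·0+(1-p)·2 = p·8+(1-p)·0 ⇒ p(-8) = (1-p)(-2) ⇒ p = 1/5

(p,q) = (1/5, 1/2)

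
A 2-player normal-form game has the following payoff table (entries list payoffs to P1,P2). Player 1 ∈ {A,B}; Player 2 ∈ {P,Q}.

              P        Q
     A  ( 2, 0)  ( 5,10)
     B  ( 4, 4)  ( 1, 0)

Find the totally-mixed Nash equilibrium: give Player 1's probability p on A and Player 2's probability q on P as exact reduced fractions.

P1 indiff ⇒ q·2+(1-q)·5 = q·4+(1-q)·1 ⇒ q(-2) = (1-q)(-4) ⇒ q = 2/3
P2 indiff ⇒ p·0+(1-p)·4 = p·10+(1-p)·0 ⇒ p(-10) = (1-p)(-4) ⇒ p = 2/7

p=2/7, q=2/3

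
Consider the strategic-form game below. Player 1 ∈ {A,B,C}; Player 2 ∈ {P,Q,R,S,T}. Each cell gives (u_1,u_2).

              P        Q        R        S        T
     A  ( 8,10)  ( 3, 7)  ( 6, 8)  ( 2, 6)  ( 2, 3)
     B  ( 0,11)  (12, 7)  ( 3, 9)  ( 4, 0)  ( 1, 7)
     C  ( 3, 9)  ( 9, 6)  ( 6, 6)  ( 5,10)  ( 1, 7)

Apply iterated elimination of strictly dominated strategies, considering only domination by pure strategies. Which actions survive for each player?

IESDS → P1:{A,C} P2:{P,S}

P2 drop Q (P beats it: A:10>7 B:11>7 C:9>6)
P2 drop R (P beats it: A:10>8 B:11>9 C:9>6)
P2 drop T (P beats it: A:10>3 B:11>7 C:9>7)
P1 drop B (C beats it: P:3>0 S:5>4)
P1→{A,C} P2→{P,S}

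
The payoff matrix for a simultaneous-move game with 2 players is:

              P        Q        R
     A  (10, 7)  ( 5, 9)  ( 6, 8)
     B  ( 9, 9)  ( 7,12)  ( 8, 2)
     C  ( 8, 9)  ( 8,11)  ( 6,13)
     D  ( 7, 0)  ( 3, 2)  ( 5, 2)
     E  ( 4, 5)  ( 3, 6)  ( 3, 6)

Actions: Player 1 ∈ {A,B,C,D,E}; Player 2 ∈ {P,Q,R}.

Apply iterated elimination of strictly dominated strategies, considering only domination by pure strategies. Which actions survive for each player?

Remaining: P1:{B,C} P2:{Q,R}

P1 drop D (A beats it: P:10>7 Q:5>3 R:6>5)
P1 drop E (A beats it: P:10>4 Q:5>3 R:6>3)
P2 drop P (Q beats it: A:9>7 B:12>9 C:11>9)
P1 drop A (B beats it: Q:7>5 R:8>6)
P1→{B,C} P2→{Q,R}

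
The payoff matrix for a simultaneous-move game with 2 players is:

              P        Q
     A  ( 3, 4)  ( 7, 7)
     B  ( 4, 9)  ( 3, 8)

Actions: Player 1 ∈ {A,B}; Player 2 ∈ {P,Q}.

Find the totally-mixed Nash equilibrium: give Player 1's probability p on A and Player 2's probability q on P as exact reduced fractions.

p=1/4, q=4/5

P1 indiff ⇒ q·3+(1-q)·7 = q·4+(1-q)·3 ⇒ q(-1) = (1-q)(-4) ⇒ q = 4/5
P2 indiff ⇒ p·4+(1-p)·9 = p·7+(1-p)·8 ⇒ p(-3) = (1-p)(-1) ⇒ p = 1/4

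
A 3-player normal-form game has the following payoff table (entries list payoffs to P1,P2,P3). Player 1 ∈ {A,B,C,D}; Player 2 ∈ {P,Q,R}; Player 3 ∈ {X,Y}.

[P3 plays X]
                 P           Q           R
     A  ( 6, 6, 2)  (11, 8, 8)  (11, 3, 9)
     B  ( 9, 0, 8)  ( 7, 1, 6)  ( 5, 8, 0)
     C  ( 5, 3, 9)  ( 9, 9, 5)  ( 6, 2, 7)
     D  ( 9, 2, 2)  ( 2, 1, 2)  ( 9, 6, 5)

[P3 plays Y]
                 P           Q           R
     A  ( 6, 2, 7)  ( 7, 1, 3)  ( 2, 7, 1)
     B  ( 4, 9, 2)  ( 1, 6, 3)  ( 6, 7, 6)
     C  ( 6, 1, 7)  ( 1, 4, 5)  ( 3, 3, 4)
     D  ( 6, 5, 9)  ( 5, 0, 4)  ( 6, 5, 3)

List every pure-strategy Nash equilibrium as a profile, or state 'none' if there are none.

(A,P,X): not NE [P1→D gives 9>6; P2→Q gives 8>6; P3→Y gives 7>2]
(A,P,Y): not NE [P2→R gives 7>2]
(A,Q,X): NE
(A,Q,Y): not NE [P2→R gives 7>1; P3→X gives 8>3]
(A,R,X): not NE [P2→Q gives 8>3]
(A,R,Y): not NE [P1→D gives 6>2; P3→X gives 9>1]
(B,P,X): not NE [P2→R gives 8>0]
(B,P,Y): not NE [P1→D gives 6>4; P3→X gives 8>2]
(B,Q,X): not NE [P1→A gives 11>7; P2→R gives 8>1]
(B,Q,Y): not NE [P1→A gives 7>1; P2→P gives 9>6; P3→X gives 6>3]
(B,R,X): not NE [P1→A gives 11>5; P3→Y gives 6>0]
(B,R,Y): not NE [P2→P gives 9>7]
(C,P,X): not NE [P1→D gives 9>5; P2→Q gives 9>3]
(C,P,Y): not NE [P2→Q gives 4>1; P3→X gives 9>7]
(C,Q,X): not NE [P1→A gives 11>9]
(C,Q,Y): not NE [P1→A gives 7>1]
(C,R,X): not NE [P1→A gives 11>6; P2→Q gives 9>2]
(C,R,Y): not NE [P1→D gives 6>3; P2→Q gives 4>3; P3→X gives 7>4]
(D,P,X): not NE [P2→R gives 6>2; P3→Y gives 9>2]
(D,P,Y): NE
(D,Q,X): not NE [P1→A gives 11>2; P2→R gives 6>1; P3→Y gives 4>2]
(D,Q,Y): not NE [P1→A gives 7>5; P2→R gives 5>0]
(D,R,X): not NE [P1→A gives 11>9]
(D,R,Y): not NE [P3→X gives 5>3]

Nash profiles: (A,Q,X), (D,P,Y)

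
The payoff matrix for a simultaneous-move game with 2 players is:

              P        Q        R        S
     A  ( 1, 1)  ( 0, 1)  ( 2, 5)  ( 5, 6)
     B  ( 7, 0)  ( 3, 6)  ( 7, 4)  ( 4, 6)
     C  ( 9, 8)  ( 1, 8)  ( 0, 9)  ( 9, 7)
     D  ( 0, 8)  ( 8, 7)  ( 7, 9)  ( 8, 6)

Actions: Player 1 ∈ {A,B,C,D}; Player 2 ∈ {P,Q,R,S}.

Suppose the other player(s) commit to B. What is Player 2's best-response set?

P2 best: {Q,S}

u_2(P vs B) = 0
u_2(Q vs B) = 6
u_2(R vs B) = 4
u_2(S vs B) = 6
max payoff 6 at {Q,S}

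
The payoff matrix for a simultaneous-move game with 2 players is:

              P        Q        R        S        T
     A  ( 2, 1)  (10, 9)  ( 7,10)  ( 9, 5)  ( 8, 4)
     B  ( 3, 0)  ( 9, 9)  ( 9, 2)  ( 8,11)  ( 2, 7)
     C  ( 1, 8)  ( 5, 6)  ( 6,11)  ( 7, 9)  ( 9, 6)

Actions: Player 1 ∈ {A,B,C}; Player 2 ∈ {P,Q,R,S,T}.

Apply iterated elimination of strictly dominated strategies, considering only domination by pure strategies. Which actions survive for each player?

P2 drop P (R beats it: A:10>1 B:2>0 C:11>8)
P2 drop T (S beats it: A:5>4 B:11>7 C:9>6)
P1 drop C (A beats it: Q:10>5 R:7>6 S:9>7)
P1→{A,B} P2→{Q,R,S}

Survivors P1:{A,B} P2:{Q,R,S}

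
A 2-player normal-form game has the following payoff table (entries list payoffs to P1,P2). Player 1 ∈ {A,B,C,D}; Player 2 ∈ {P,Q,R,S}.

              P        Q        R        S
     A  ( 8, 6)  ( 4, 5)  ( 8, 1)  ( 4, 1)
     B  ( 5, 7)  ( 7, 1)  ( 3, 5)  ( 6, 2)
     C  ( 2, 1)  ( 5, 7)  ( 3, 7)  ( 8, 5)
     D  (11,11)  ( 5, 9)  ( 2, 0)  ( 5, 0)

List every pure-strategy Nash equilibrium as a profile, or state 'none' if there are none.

(A,P): not NE [P1→D gives 11>8]
(A,Q): not NE [P1→B gives 7>4; P2→P gives 6>5]
(A,R): not NE [P2→P gives 6>1]
(A,S): not NE [P1→C gives 8>4; P2→P gives 6>1]
(B,P): not NE [P1→D gives 11>5]
(B,Q): not NE [P2→P gives 7>1]
(B,R): not NE [P1→A gives 8>3; P2→P gives 7>5]
(B,S): not NE [P1→C gives 8>6; P2→P gives 7>2]
(C,P): not NE [P1→D gives 11>2; P2→R gives 7>1]
(C,Q): not NE [P1→B gives 7>5]
(C,R): not NE [P1→A gives 8>3]
(C,S): not NE [P2→R gives 7>5]
(D,P): NE
(D,Q): not NE [P1→B gives 7>5; P2→P gives 11>9]
(D,R): not NE [P1→A gives 8>2; P2→P gives 11>0]
(D,S): not NE [P1→C gives 8>5; P2→P gives 11>0]

Nash profiles: (D,P)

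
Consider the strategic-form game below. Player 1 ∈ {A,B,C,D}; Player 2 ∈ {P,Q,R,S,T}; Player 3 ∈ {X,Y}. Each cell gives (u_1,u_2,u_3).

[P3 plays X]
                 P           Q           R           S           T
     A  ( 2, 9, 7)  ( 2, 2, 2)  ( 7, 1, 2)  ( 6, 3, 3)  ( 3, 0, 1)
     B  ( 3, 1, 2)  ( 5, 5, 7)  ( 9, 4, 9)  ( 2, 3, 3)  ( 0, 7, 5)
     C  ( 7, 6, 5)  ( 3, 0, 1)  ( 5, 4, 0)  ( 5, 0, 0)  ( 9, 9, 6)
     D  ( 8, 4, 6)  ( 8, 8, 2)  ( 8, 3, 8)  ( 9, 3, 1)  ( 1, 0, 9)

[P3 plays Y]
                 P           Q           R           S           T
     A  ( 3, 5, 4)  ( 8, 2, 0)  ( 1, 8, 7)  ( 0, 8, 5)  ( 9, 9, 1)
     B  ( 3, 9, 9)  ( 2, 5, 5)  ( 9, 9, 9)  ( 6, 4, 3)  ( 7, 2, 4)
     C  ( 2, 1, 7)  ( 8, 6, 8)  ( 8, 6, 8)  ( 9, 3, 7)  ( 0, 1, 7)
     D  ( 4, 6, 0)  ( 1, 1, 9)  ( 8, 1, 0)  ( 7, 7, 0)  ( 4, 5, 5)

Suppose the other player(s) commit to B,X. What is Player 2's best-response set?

P2 best: {T}

u_2(P vs B,X) = 1
u_2(Q vs B,X) = 5
u_2(R vs B,X) = 4
u_2(S vs B,X) = 3
u_2(T vs B,X) = 7
max payoff 7 at {T}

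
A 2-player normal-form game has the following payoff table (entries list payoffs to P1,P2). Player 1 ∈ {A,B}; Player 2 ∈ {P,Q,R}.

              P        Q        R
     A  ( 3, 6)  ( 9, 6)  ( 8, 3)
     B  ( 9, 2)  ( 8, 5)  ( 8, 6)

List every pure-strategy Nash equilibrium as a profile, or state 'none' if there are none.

NE set: (A,Q), (B,R)

(A,P): not NE [P1→B gives 9>3]
(A,Q): NE
(A,R): not NE [P2→Q gives 6>3]
(B,P): not NE [P2→R gives 6>2]
(B,Q): not NE [P1→A gives 9>8; P2→R gives 6>5]
(B,R): NE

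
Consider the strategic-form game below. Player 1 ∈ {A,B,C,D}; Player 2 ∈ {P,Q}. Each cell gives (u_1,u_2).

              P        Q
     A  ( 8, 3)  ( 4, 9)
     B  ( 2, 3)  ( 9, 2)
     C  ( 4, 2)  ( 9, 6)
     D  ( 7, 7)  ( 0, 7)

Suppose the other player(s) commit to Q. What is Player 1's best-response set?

u_1(A vs Q) = 4
u_1(B vs Q) = 9
u_1(C vs Q) = 9
u_1(D vs Q) = 0
max payoff 9 at {B,C}

P1 best: {B,C}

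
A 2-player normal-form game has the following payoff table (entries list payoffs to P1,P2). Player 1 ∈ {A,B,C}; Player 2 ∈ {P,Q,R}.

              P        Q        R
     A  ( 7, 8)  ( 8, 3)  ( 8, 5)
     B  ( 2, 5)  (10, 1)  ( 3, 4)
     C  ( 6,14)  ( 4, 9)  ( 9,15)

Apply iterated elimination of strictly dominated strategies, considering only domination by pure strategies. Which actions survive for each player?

P2 drop Q (P beats it: A:8>3 B:5>1 C:14>9)
P1 drop B (A beats it: P:7>2 R:8>3)
P1→{A,C} P2→{P,R}

IESDS → P1:{A,C} P2:{P,R}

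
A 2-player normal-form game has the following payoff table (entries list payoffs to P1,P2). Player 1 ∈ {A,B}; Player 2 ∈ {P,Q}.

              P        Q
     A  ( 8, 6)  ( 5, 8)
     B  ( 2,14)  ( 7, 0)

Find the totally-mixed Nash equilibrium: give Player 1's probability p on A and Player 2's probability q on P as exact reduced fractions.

(p,q) = (7/8, 1/4)

P1 indiff ⇒ q·8+(1-q)·5 = q·2+(1-q)·7 ⇒ q(6) = (1-q)(2) ⇒ q = 1/4
P2 indiff ⇒ p·6+(1-p)·14 = p·8+(1-p)·0 ⇒ p(-2) = (1-p)(-14) ⇒ p = 7/8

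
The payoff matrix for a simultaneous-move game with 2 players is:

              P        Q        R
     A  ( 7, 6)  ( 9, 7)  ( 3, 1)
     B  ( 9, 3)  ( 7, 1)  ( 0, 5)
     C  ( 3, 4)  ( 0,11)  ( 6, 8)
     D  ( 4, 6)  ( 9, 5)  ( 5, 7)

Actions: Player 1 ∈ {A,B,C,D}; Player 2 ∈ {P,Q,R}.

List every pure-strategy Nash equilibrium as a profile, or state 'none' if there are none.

Nash profiles: (A,Q)

(A,P): not NE [P1→B gives 9>7; P2→Q gives 7>6]
(A,Q): NE
(A,R): not NE [P1→C gives 6>3; P2→Q gives 7>1]
(B,P): not NE [P2→R gives 5>3]
(B,Q): not NE [P1→D gives 9>7; P2→R gives 5>1]
(B,R): not NE [P1→C gives 6>0]
(C,P): not NE [P1→B gives 9>3; P2→Q gives 11>4]
(C,Q): not NE [P1→D gives 9>0]
(C,R): not NE [P2→Q gives 11>8]
(D,P): not NE [P1→B gives 9>4; P2→R gives 7>6]
(D,Q): not NE [P2→R gives 7>5]
(D,R): not NE [P1→C gives 6>5]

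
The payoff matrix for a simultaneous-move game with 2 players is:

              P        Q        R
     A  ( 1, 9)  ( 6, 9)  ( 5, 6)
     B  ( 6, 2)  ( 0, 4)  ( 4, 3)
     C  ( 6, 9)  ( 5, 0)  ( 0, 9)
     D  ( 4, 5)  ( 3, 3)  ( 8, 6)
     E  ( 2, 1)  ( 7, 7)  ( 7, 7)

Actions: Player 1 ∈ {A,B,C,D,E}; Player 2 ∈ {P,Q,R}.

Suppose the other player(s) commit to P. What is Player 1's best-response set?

BR_1 = {B,C}

u_1(A vs P) = 1
u_1(B vs P) = 6
u_1(C vs P) = 6
u_1(D vs P) = 4
u_1(E vs P) = 2
max payoff 6 at {B,C}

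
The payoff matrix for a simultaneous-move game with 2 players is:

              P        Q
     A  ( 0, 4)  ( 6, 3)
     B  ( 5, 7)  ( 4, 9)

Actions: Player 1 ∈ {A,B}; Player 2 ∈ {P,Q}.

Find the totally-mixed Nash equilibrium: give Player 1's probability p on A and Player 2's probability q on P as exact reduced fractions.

P1 indiff ⇒ q·0+(1-q)·6 = q·5+(1-q)·4 ⇒ q(-5) = (1-q)(-2) ⇒ q = 2/7
P2 indiff ⇒ p·4+(1-p)·7 = p·3+(1-p)·9 ⇒ p(1) = (1-p)(2) ⇒ p = 2/3

p=2/3, q=2/7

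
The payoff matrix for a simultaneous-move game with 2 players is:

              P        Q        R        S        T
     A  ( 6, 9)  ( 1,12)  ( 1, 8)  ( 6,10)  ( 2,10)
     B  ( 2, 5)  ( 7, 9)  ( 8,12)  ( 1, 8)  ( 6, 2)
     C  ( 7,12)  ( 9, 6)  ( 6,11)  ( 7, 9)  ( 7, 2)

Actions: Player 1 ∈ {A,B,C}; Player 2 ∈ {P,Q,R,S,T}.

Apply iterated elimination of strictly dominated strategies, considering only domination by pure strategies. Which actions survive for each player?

Survivors P1:{B,C} P2:{P,R}

P1 drop A (C beats it: P:7>6 Q:9>1 R:6>1 S:7>6 T:7>2)
P2 drop Q (R beats it: B:12>9 C:11>6)
P2 drop S (R beats it: B:12>8 C:11>9)
P2 drop T (P beats it: B:5>2 C:12>2)
P1→{B,C} P2→{P,R}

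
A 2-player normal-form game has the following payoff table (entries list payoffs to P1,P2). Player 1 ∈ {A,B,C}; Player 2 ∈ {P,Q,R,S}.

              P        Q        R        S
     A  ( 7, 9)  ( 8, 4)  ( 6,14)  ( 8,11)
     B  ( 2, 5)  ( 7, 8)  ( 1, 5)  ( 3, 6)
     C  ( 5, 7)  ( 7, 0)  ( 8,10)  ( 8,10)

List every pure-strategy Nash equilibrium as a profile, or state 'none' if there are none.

(A,P): not NE [P2→R gives 14>9]
(A,Q): not NE [P2→R gives 14>4]
(A,R): not NE [P1→C gives 8>6]
(A,S): not NE [P2→R gives 14>11]
(B,P): not NE [P1→A gives 7>2; P2→Q gives 8>5]
(B,Q): not NE [P1→A gives 8>7]
(B,R): not NE [P1→C gives 8>1; P2→Q gives 8>5]
(B,S): not NE [P1→C gives 8>3; P2→Q gives 8>6]
(C,P): not NE [P1→A gives 7>5; P2→S gives 10>7]
(C,Q): not NE [P1→A gives 8>7; P2→S gives 10>0]
(C,R): NE
(C,S): NE

NE set: (C,R), (C,S)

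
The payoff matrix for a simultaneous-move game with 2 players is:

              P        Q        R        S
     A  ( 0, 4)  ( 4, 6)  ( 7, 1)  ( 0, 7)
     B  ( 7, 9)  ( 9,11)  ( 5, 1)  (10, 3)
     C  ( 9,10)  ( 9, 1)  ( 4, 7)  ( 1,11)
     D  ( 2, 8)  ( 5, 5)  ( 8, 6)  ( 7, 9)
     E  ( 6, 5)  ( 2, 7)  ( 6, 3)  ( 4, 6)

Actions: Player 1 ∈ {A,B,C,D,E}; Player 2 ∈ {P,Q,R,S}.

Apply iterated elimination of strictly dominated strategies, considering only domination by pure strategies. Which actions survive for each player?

IESDS → P1:{B,C} P2:{P,Q,S}

P1 drop A (D beats it: P:2>0 Q:5>4 R:8>7 S:7>0)
P2 drop R (P beats it: B:9>1 C:10>7 D:8>6 E:5>3)
P1 drop D (B beats it: P:7>2 Q:9>5 S:10>7)
P1 drop E (B beats it: P:7>6 Q:9>2 S:10>4)
P1→{B,C} P2→{P,Q,S}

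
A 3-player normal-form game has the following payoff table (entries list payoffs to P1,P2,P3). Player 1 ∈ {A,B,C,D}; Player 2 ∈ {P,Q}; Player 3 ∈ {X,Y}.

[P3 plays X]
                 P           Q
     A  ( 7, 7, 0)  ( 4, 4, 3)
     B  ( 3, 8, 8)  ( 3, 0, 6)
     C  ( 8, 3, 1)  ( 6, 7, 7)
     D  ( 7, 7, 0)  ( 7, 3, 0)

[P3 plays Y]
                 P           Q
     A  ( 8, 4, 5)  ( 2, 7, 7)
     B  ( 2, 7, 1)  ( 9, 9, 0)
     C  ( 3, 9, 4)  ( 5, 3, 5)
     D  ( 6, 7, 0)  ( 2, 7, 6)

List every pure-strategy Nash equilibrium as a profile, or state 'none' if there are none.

Equilibria: none

(A,P,X): not NE [P1→C gives 8>7; P3→Y gives 5>0]
(A,P,Y): not NE [P2→Q gives 7>4]
(A,Q,X): not NE [P1→D gives 7>4; P2→P gives 7>4; P3→Y gives 7>3]
(A,Q,Y): not NE [P1→B gives 9>2]
(B,P,X): not NE [P1→C gives 8>3]
(B,P,Y): not NE [P1→A gives 8>2; P2→Q gives 9>7; P3→X gives 8>1]
(B,Q,X): not NE [P1→D gives 7>3; P2→P gives 8>0]
(B,Q,Y): not NE [P3→X gives 6>0]
(C,P,X): not NE [P2→Q gives 7>3; P3→Y gives 4>1]
(C,P,Y): not NE [P1→A gives 8>3]
(C,Q,X): not NE [P1→D gives 7>6]
(C,Q,Y): not NE [P1→B gives 9>5; P2→P gives 9>3; P3→X gives 7>5]
(D,P,X): not NE [P1→C gives 8>7]
(D,P,Y): not NE [P1→A gives 8>6]
(D,Q,X): not NE [P2→P gives 7>3; P3→Y gives 6>0]
(D,Q,Y): not NE [P1→B gives 9>2]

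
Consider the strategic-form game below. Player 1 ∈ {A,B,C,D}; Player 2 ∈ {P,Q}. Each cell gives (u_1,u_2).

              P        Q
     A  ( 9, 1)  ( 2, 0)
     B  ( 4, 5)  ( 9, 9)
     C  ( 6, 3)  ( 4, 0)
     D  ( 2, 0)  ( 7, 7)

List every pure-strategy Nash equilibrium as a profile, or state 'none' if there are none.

(A,P): NE
(A,Q): not NE [P1→B gives 9>2; P2→P gives 1>0]
(B,P): not NE [P1→A gives 9>4; P2→Q gives 9>5]
(B,Q): NE
(C,P): not NE [P1→A gives 9>6]
(C,Q): not NE [P1→B gives 9>4; P2→P gives 3>0]
(D,P): not NE [P1→A gives 9>2; P2→Q gives 7>0]
(D,Q): not NE [P1→B gives 9>7]

NE set: (A,P), (B,Q)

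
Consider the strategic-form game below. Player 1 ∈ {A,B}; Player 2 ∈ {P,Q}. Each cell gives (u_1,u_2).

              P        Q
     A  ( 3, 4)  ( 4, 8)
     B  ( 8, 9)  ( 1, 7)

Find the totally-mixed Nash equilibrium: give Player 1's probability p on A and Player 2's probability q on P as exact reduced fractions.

P1 mixes 1/3 on A; P2 mixes 3/8 on P

P1 indiff ⇒ q·3+(1-q)·4 = q·8+(1-q)·1 ⇒ q(-5) = (1-q)(-3) ⇒ q = 3/8
P2 indiff ⇒ p·4+(1-p)·9 = p·8+(1-p)·7 ⇒ p(-4) = (1-p)(-2) ⇒ p = 1/3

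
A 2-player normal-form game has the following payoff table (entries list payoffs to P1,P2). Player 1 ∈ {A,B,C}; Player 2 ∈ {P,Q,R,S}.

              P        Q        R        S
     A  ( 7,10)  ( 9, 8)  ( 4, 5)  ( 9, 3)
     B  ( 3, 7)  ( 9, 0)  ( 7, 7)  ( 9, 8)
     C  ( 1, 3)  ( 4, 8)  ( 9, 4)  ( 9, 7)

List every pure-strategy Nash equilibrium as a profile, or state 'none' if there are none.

NE set: (A,P), (B,S)

(A,P): NE
(A,Q): not NE [P2→P gives 10>8]
(A,R): not NE [P1→C gives 9>4; P2→P gives 10>5]
(A,S): not NE [P2→P gives 10>3]
(B,P): not NE [P1→A gives 7>3; P2→S gives 8>7]
(B,Q): not NE [P2→S gives 8>0]
(B,R): not NE [P1→C gives 9>7; P2→S gives 8>7]
(B,S): NE
(C,P): not NE [P1→A gives 7>1; P2→Q gives 8>3]
(C,Q): not NE [P1→B gives 9>4]
(C,R): not NE [P2→Q gives 8>4]
(C,S): not NE [P2→Q gives 8>7]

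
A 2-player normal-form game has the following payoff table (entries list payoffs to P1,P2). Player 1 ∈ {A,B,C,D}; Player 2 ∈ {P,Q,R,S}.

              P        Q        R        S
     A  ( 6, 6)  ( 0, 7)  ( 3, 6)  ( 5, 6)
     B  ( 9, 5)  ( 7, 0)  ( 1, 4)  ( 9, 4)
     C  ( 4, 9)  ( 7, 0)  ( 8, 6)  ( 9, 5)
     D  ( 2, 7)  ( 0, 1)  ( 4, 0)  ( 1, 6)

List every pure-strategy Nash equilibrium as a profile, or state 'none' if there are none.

(A,P): not NE [P1→B gives 9>6; P2→Q gives 7>6]
(A,Q): not NE [P1→C gives 7>0]
(A,R): not NE [P1→C gives 8>3; P2→Q gives 7>6]
(A,S): not NE [P1→C gives 9>5; P2→Q gives 7>6]
(B,P): NE
(B,Q): not NE [P2→P gives 5>0]
(B,R): not NE [P1→C gives 8>1; P2→P gives 5>4]
(B,S): not NE [P2→P gives 5>4]
(C,P): not NE [P1→B gives 9>4]
(C,Q): not NE [P2→P gives 9>0]
(C,R): not NE [P2→P gives 9>6]
(C,S): not NE [P2→P gives 9>5]
(D,P): not NE [P1→B gives 9>2]
(D,Q): not NE [P1→C gives 7>0; P2→P gives 7>1]
(D,R): not NE [P1→C gives 8>4; P2→P gives 7>0]
(D,S): not NE [P1→C gives 9>1; P2→P gives 7>6]

NE set: (B,P)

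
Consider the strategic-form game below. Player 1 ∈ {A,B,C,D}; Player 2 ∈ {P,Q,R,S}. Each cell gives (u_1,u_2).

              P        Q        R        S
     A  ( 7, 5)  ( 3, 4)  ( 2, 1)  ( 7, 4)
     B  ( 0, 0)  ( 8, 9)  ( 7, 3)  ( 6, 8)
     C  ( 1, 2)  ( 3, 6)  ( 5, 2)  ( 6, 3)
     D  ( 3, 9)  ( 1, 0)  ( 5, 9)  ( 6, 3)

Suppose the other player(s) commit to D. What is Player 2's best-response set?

u_2(P vs D) = 9
u_2(Q vs D) = 0
u_2(R vs D) = 9
u_2(S vs D) = 3
max payoff 9 at {P,R}

BR_2 = {P,R}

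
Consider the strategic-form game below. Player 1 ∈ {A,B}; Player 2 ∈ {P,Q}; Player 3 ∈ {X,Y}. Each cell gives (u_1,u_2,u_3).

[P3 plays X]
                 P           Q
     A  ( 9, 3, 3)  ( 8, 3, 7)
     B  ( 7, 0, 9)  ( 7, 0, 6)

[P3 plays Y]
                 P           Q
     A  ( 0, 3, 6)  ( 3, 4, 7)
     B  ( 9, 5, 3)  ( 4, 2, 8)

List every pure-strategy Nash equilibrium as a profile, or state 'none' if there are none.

NE set: (A,Q,X)

(A,P,X): not NE [P3→Y gives 6>3]
(A,P,Y): not NE [P1→B gives 9>0; P2→Q gives 4>3]
(A,Q,X): NE
(A,Q,Y): not NE [P1→B gives 4>3]
(B,P,X): not NE [P1→A gives 9>7]
(B,P,Y): not NE [P3→X gives 9>3]
(B,Q,X): not NE [P1→A gives 8>7; P3→Y gives 8>6]
(B,Q,Y): not NE [P2→P gives 5>2]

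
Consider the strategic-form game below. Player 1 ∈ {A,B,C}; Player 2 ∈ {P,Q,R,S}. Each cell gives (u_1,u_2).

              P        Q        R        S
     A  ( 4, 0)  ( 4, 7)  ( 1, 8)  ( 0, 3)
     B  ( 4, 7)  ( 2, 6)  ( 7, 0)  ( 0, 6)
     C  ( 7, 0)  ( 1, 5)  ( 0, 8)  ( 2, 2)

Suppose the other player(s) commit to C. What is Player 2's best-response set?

argmax u_2 = {R}

u_2(P vs C) = 0
u_2(Q vs C) = 5
u_2(R vs C) = 8
u_2(S vs C) = 2
max payoff 8 at {R}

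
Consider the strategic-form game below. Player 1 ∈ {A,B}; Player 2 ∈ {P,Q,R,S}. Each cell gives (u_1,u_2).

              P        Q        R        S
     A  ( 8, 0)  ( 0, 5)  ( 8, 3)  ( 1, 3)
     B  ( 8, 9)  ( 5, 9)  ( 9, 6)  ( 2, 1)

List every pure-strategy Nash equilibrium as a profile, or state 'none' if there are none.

NE set: (B,P), (B,Q)

(A,P): not NE [P2→Q gives 5>0]
(A,Q): not NE [P1→B gives 5>0]
(A,R): not NE [P1→B gives 9>8; P2→Q gives 5>3]
(A,S): not NE [P1→B gives 2>1; P2→Q gives 5>3]
(B,P): NE
(B,Q): NE
(B,R): not NE [P2→Q gives 9>6]
(B,S): not NE [P2→Q gives 9>1]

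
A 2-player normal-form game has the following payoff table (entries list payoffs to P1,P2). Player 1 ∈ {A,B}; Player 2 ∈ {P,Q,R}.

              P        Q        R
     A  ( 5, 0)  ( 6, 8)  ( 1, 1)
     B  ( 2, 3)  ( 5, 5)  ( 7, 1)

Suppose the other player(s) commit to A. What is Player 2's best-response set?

BR_2 = {Q}

u_2(P vs A) = 0
u_2(Q vs A) = 8
u_2(R vs A) = 1
max payoff 8 at {Q}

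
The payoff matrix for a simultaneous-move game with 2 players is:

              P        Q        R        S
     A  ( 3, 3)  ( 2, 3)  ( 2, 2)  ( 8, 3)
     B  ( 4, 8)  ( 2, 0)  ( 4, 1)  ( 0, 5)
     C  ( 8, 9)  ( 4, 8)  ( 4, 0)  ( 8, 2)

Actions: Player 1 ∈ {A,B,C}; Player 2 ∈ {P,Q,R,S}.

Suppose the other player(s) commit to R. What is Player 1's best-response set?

u_1(A vs R) = 2
u_1(B vs R) = 4
u_1(C vs R) = 4
max payoff 4 at {B,C}

BR_1 = {B,C}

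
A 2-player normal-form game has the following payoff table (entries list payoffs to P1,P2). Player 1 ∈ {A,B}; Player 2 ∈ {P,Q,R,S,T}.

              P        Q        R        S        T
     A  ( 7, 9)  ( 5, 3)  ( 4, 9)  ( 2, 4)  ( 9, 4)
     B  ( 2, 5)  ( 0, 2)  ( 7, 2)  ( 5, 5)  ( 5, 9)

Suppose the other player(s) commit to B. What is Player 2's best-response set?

u_2(P vs B) = 5
u_2(Q vs B) = 2
u_2(R vs B) = 2
u_2(S vs B) = 5
u_2(T vs B) = 9
max payoff 9 at {T}

argmax u_2 = {T}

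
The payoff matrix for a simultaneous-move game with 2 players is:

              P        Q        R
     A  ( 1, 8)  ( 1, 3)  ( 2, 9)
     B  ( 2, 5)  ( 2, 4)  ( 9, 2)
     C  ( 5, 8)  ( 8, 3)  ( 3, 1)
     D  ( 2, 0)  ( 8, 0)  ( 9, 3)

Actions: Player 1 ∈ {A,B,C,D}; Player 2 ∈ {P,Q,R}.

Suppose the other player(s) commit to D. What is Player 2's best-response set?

u_2(P vs D) = 0
u_2(Q vs D) = 0
u_2(R vs D) = 3
max payoff 3 at {R}

P2 best: {R}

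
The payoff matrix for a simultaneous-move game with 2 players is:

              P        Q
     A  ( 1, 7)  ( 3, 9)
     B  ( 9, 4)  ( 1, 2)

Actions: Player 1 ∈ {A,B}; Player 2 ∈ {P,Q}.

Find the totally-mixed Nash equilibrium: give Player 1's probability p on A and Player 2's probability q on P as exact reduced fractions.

P1 mixes 1/2 on A; P2 mixes 1/5 on P

P1 indiff ⇒ q·1+(1-q)·3 = q·9+(1-q)·1 ⇒ q(-8) = (1-q)(-2) ⇒ q = 1/5
P2 indiff ⇒ p·7+(1-p)·4 = p·9+(1-p)·2 ⇒ p(-2) = (1-p)(-2) ⇒ p = 1/2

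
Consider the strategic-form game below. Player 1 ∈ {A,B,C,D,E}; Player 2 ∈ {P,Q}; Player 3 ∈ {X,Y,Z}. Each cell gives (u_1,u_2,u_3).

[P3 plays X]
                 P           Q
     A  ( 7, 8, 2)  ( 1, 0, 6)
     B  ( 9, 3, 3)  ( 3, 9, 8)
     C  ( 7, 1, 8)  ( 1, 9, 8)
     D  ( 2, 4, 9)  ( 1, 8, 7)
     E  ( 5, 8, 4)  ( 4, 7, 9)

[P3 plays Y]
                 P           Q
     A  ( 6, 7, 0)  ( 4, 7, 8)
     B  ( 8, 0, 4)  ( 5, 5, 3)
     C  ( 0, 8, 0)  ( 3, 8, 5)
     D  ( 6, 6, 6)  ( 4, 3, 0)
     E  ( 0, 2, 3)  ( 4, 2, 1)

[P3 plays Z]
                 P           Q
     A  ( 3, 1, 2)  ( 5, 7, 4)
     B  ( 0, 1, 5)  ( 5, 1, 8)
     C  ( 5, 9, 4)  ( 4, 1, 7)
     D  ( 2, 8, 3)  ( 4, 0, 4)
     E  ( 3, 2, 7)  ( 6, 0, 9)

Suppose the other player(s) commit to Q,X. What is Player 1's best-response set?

u_1(A vs Q,X) = 1
u_1(B vs Q,X) = 3
u_1(C vs Q,X) = 1
u_1(D vs Q,X) = 1
u_1(E vs Q,X) = 4
max payoff 4 at {E}

BR_1 = {E}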